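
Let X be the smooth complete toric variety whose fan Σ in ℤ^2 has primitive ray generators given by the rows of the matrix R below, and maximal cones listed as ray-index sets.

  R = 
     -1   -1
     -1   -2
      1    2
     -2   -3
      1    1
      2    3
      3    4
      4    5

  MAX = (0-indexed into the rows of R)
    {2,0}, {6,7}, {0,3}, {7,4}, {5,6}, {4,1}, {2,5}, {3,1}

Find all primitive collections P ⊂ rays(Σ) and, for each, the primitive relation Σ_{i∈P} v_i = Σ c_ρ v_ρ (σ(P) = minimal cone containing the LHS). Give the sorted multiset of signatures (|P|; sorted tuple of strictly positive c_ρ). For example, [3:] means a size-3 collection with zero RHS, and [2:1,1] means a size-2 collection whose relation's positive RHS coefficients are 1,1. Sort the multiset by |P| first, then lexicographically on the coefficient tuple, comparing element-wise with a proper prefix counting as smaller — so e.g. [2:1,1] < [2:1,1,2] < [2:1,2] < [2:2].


Δ(Σ) — 8 vertices, 20 min non-faces:

  P = {0,4}:  v_{0} + v_{4} = 0  ⟹  sig = [2:]
  P = {1,2}:  v_{1} + v_{2} = 0  ⟹  sig = [2:]
  P = {3,5}:  v_{3} + v_{5} = 0  ⟹  sig = [2:]
  P = {0,1}:  v_{0} + v_{1} = v_{3}  ⟹  sig = [2:1]
  P = {0,5}:  v_{0} + v_{5} = v_{2}  ⟹  sig = [2:1]
  P = {0,6}:  v_{0} + v_{6} = v_{5}  ⟹  sig = [2:1]
  P = {0,7}:  v_{0} + v_{7} = v_{6}  ⟹  sig = [2:1]
  P = {1,5}:  v_{1} + v_{5} = v_{4}  ⟹  sig = [2:1]
  P = {2,3}:  v_{2} + v_{3} = v_{0}  ⟹  sig = [2:1]
  P = {2,4}:  v_{2} + v_{4} = v_{5}  ⟹  sig = [2:1]
  P = {3,4}:  v_{3} + v_{4} = v_{1}  ⟹  sig = [2:1]
  P = {3,6}:  v_{3} + v_{6} = v_{4}  ⟹  sig = [2:1]
  P = {4,5}:  v_{4} + v_{5} = v_{6}  ⟹  sig = [2:1]
  P = {4,6}:  v_{4} + v_{6} = v_{7}  ⟹  sig = [2:1]
  P = {2,7}:  v_{2} + v_{7} = v_{5} + v_{6}  ⟹  sig = [2:1,1]
  P = {1,6}:  v_{1} + v_{6} = 2·v_{4}  ⟹  sig = [2:2]
  P = {2,6}:  v_{2} + v_{6} = 2·v_{5}  ⟹  sig = [2:2]
  P = {3,7}:  v_{3} + v_{7} = 2·v_{4}  ⟹  sig = [2:2]
  P = {5,7}:  v_{5} + v_{7} = 2·v_{6}  ⟹  sig = [2:2]
  P = {1,7}:  v_{1} + v_{7} = 3·v_{4}  ⟹  sig = [2:3]

Signatures (|P|; sorted positive RHS coefficients), sorted:
    [2:]
    [2:]
    [2:]
    [2:1]
    [2:1]
    [2:1]
    [2:1]
    [2:1]
    [2:1]
    [2:1]
    [2:1]
    [2:1]
    [2:1]
    [2:1]
    [2:1,1]
    [2:2]
    [2:2]
    [2:2]
    [2:2]
    [2:3]


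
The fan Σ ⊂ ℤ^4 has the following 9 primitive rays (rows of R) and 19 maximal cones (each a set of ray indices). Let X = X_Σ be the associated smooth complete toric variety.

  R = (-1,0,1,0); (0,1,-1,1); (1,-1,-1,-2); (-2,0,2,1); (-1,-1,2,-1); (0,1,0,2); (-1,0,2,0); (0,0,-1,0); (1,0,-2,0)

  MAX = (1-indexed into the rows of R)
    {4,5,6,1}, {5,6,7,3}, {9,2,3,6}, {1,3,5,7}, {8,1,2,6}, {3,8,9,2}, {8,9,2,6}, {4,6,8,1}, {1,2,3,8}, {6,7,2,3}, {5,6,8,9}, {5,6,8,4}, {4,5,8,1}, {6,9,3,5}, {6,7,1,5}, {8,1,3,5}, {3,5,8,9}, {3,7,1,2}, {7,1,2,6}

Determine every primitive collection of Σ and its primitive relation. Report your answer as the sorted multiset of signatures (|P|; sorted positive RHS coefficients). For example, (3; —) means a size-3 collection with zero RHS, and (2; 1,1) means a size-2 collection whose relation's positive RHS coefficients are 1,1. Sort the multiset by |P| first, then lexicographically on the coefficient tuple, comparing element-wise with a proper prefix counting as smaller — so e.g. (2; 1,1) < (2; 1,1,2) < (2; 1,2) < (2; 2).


Primitive collections (11):

  • {7,9}:  v_{7} + v_{9} = 0  →  sig = (2; —)
  • {1,9}:  v_{1} + v_{9} = v_{8}  →  sig = (2; 1)
  • {2,5}:  v_{2} + v_{5} = v_{1}  →  sig = (2; 1)
  • {7,8}:  v_{7} + v_{8} = v_{1}  →  sig = (2; 1)
  • {3,4}:  v_{3} + v_{4} = v_{5} + v_{8}  →  sig = (2; 1,1)
  • {2,4}:  v_{2} + v_{4} = 2·v_{1} + v_{6} + v_{8}  →  sig = (2; 1,1,2)
  • {4,7}:  v_{4} + v_{7} = 2·v_{1} + v_{5} + v_{6}  →  sig = (2; 1,1,2)
  • {4,9}:  v_{4} + v_{9} = v_{5} + v_{6} + 2·v_{8}  →  sig = (2; 1,1,2)
  • {1,3,6}:  v_{1} + v_{3} + v_{6} = 0  →  sig = (3; —)
  • {3,6,8}:  v_{3} + v_{6} + v_{8} = v_{9}  →  sig = (3; 1)
  • {1,5,6,8}:  v_{1} + v_{5} + v_{6} + v_{8} = v_{4}  →  sig = (4; 1)

Hence PRS(X_Σ) =
    |P|=2: 8 collections, coeffs (), (1), (1), (1), (1,1), (1,1,2), (1,1,2), (1,1,2)
    |P|=3: 2 collections, coeffs (), (1)
    |P|=4: 1 collection, coeffs (1)


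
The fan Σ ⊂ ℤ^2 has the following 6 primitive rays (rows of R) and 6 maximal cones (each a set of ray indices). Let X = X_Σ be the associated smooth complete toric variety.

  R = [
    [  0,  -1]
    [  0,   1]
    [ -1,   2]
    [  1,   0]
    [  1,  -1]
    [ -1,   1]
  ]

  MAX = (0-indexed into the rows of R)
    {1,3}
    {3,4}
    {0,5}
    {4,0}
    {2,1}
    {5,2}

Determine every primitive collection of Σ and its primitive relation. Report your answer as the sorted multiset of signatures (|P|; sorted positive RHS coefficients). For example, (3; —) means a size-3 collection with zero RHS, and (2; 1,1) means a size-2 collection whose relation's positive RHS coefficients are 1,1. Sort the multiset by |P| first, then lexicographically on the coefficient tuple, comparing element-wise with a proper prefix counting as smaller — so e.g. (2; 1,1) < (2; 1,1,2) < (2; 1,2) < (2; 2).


|primitive collections| = 9. Relations:

  P = {0,1}:  v_{0} + v_{1} = 0  so sig = (2; —)
  P = {4,5}:  v_{4} + v_{5} = 0  so sig = (2; —)
  P = {0,2}:  v_{0} + v_{2} = v_{5}  so sig = (2; 1)
  P = {0,3}:  v_{0} + v_{3} = v_{4}  so sig = (2; 1)
  P = {1,4}:  v_{1} + v_{4} = v_{3}  so sig = (2; 1)
  P = {1,5}:  v_{1} + v_{5} = v_{2}  so sig = (2; 1)
  P = {2,4}:  v_{2} + v_{4} = v_{1}  so sig = (2; 1)
  P = {3,5}:  v_{3} + v_{5} = v_{1}  so sig = (2; 1)
  P = {2,3}:  v_{2} + v_{3} = 2·v_{1}  so sig = (2; 2)

so the primitive-relation signature multiset is
{ (2; —) ×2,  (2; 1) ×6,  (2; 2) }


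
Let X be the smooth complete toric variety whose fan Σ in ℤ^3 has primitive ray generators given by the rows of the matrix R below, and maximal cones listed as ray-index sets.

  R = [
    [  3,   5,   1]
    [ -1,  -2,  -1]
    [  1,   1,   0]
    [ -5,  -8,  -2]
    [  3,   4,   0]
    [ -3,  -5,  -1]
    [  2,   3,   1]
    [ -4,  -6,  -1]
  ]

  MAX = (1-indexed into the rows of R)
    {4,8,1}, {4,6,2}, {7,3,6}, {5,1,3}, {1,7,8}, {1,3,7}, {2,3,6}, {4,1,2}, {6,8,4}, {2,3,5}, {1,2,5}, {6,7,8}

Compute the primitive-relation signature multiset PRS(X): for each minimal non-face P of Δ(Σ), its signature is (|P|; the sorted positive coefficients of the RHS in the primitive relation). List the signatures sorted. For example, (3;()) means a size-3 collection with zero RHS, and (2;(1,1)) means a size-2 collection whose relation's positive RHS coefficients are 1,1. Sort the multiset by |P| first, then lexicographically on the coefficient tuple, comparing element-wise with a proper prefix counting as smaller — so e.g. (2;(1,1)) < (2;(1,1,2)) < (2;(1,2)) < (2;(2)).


11 minimal non-faces of Δ(Σ) (on 8 rays):

  P={1,6}:  v_{1} + v_{6} = 0 ; sig = (2;())
  P={2,7}:  v_{2} + v_{7} = v_{3} ; sig = (2;(1))
  P={2,8}:  v_{2} + v_{8} = v_{4} ; sig = (2;(1))
  P={3,8}:  v_{3} + v_{8} = v_{6} ; sig = (2;(1))
  P={4,7}:  v_{4} + v_{7} = v_{6} ; sig = (2;(1))
  P={5,8}:  v_{5} + v_{8} = v_{2} ; sig = (2;(1))
  P={3,4}:  v_{3} + v_{4} = v_{2} + v_{6} ; sig = (2;(1,1))
  P={5,6}:  v_{5} + v_{6} = v_{2} + v_{3} ; sig = (2;(1,1))
  P={5,7}:  v_{5} + v_{7} = v_{1} + 2·v_{3} ; sig = (2;(1,2))
  P={4,5}:  v_{4} + v_{5} = 2·v_{2} ; sig = (2;(2))
  P={1,2,3}:  v_{1} + v_{2} + v_{3} = v_{5} ; sig = (3;(1))

so the primitive-relation signature multiset is
[(2;()), (2;(1)), (2;(1)), (2;(1)), (2;(1)), (2;(1)), (2;(1,1)), (2;(1,1)), (2;(1,2)), (2;(2)), (3;(1))]


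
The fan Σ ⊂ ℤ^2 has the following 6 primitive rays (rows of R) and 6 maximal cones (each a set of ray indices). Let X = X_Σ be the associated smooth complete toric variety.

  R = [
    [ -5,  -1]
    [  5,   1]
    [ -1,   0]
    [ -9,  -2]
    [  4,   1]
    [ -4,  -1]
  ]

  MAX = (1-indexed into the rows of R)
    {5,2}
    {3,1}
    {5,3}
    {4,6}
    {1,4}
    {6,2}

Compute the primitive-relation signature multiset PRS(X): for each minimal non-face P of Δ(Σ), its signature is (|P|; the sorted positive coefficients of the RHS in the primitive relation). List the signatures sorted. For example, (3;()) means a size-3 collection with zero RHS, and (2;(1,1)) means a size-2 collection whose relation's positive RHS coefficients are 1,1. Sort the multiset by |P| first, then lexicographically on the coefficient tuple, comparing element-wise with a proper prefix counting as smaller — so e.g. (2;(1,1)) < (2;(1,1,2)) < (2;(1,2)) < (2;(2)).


The 9 primitive collections of Σ (r=6, n=2):

  P = {1,2}:  v_{1} + v_{2} = 0  ⇒ sig = (2;())
  P = {5,6}:  v_{5} + v_{6} = 0  ⇒ sig = (2;())
  P = {1,5}:  v_{1} + v_{5} = v_{3}  ⇒ sig = (2;(1))
  P = {1,6}:  v_{1} + v_{6} = v_{4}  ⇒ sig = (2;(1))
  P = {2,3}:  v_{2} + v_{3} = v_{5}  ⇒ sig = (2;(1))
  P = {2,4}:  v_{2} + v_{4} = v_{6}  ⇒ sig = (2;(1))
  P = {3,6}:  v_{3} + v_{6} = v_{1}  ⇒ sig = (2;(1))
  P = {4,5}:  v_{4} + v_{5} = v_{1}  ⇒ sig = (2;(1))
  P = {3,4}:  v_{3} + v_{4} = 2·v_{1}  ⇒ sig = (2;(2))

Hence PRS(X_Σ) =
{ (2;()) ×2,  (2;(1)) ×6,  (2;(2)) }


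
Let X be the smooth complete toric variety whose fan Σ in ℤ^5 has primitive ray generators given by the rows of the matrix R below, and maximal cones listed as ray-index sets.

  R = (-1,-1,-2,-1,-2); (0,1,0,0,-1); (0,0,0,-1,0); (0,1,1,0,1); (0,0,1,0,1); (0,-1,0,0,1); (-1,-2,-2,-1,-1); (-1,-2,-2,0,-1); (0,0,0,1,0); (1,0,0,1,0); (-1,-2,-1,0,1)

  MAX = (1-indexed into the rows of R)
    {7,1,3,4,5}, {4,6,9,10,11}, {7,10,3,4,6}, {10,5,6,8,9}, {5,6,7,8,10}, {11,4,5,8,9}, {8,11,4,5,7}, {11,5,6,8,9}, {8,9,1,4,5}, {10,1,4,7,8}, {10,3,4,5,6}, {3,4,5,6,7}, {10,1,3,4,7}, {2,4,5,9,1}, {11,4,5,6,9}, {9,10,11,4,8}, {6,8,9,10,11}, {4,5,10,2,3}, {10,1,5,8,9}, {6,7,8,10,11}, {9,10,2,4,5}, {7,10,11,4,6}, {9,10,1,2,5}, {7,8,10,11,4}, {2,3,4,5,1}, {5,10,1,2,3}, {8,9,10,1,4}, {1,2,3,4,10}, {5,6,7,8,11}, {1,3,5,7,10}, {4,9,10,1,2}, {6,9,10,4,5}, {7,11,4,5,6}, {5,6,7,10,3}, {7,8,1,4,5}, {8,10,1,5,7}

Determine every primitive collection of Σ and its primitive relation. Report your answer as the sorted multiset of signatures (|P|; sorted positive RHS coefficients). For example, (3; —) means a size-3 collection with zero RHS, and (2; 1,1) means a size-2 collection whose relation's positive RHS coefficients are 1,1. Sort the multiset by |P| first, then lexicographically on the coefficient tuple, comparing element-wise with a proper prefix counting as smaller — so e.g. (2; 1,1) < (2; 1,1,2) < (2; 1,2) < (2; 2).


|primitive collections| = 15. Relations:

  • {2,6}:  v_{2} + v_{6} = 0  ⟹  sig = (2; —)
  • {3,9}:  v_{3} + v_{9} = 0  ⟹  sig = (2; —)
  • {1,6}:  v_{1} + v_{6} = v_{7}  ⟹  sig = (2; 1)
  • {2,7}:  v_{2} + v_{7} = v_{1}  ⟹  sig = (2; 1)
  • {3,8}:  v_{3} + v_{8} = v_{7}  ⟹  sig = (2; 1)
  • {7,9}:  v_{7} + v_{9} = v_{8}  ⟹  sig = (2; 1)
  • {2,8}:  v_{2} + v_{8} = v_{1} + v_{9}  ⟹  sig = (2; 1,1)
  • {2,11}:  v_{2} + v_{11} = v_{4} + v_{8}  ⟹  sig = (2; 1,1)
  • {1,11}:  v_{1} + v_{11} = v_{4} + v_{7} + v_{8}  ⟹  sig = (2; 1,1,1)
  • {3,11}:  v_{3} + v_{11} = v_{4} + v_{6} + v_{7}  ⟹  sig = (2; 1,1,1)
  • {4,6,8}:  v_{4} + v_{6} + v_{8} = v_{11}  ⟹  sig = (3; 1)
  • {5,10,11}:  v_{5} + v_{10} + v_{11} = 2·v_{6} + v_{9}  ⟹  sig = (3; 1,2)
  • {1,4,5,10}:  v_{1} + v_{4} + v_{5} + v_{10} = 0  ⟹  sig = (4; —)
  • {4,5,7,10}:  v_{4} + v_{5} + v_{7} + v_{10} = v_{6}  ⟹  sig = (4; 1)
  • {4,5,8,10}:  v_{4} + v_{5} + v_{8} + v_{10} = v_{6} + v_{9}  ⟹  sig = (4; 1,1)

so the primitive-relation signature multiset is
{ (2; —) ×2,  (2; 1) ×4,  (2; 1,1) ×2,  (2; 1,1,1) ×2,  (3; 1),  (3; 1,2),  (4; —),  (4; 1),  (4; 1,1) }


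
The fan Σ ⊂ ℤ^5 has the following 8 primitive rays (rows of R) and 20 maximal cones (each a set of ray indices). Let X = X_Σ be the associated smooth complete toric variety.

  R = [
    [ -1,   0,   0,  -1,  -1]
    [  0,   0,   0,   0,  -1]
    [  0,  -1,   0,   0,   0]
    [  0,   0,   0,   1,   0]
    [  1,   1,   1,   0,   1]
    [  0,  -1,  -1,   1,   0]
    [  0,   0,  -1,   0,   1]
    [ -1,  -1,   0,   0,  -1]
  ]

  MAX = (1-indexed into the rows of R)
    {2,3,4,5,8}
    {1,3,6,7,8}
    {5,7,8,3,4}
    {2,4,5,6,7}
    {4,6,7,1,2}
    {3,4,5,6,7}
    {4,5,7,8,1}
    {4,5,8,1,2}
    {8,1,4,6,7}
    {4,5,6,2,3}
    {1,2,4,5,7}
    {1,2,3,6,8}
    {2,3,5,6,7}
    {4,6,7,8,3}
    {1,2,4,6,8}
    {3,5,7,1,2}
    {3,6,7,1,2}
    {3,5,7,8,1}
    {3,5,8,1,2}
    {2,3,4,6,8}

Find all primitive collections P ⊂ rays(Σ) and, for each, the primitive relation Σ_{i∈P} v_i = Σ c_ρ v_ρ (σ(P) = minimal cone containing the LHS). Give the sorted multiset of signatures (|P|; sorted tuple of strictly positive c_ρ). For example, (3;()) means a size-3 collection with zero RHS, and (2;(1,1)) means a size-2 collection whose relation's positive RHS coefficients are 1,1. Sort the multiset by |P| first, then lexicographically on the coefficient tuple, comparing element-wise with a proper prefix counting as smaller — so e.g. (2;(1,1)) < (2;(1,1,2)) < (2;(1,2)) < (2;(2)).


Minimal non-faces — 5 found among 8 rays, 20 max cones:

  {1,5,6}:  v_{1} + v_{5} + v_{6} = 0 — sig = (3;())
  {1,3,4}:  v_{1} + v_{3} + v_{4} = v_{8} — sig = (3;(1))
  {2,7,8}:  v_{2} + v_{7} + v_{8} = v_{1} + v_{6} — sig = (3;(1,1))
  {5,6,8}:  v_{5} + v_{6} + v_{8} = v_{3} + v_{4} — sig = (3;(1,1))
  {2,3,4,7}:  v_{2} + v_{3} + v_{4} + v_{7} = v_{6} — sig = (4;(1))

Sorted signature multiset PRS(X):
[(3;()), (3;(1)), (3;(1,1)), (3;(1,1)), (4;(1))]


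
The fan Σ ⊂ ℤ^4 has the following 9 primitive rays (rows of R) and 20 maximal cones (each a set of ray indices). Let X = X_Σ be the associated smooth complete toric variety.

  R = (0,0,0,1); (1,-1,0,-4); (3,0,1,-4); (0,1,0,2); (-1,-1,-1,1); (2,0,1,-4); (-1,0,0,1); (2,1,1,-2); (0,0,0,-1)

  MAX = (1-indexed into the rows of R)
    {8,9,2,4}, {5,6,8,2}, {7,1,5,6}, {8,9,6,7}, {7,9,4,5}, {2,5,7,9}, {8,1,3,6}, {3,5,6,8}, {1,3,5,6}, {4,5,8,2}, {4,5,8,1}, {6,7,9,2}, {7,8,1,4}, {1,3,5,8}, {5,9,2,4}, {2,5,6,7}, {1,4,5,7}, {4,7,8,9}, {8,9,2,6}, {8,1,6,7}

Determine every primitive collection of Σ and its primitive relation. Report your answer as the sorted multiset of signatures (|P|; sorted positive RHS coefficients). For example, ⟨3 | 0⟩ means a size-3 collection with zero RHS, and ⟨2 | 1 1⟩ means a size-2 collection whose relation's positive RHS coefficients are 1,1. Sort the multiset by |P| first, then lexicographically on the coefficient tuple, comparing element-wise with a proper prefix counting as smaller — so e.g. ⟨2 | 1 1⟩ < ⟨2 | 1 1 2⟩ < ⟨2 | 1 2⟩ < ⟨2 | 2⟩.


Σ has 13 primitive collections:

  P={1,9}:  v_{1} + v_{9} = 0 — sig = ⟨2 | 0⟩
  P={4,6}:  v_{4} + v_{6} = v_{8} — sig = ⟨2 | 1⟩
  P={1,2}:  v_{1} + v_{2} = v_{5} + v_{6} — sig = ⟨2 | 1 1⟩
  P={3,7}:  v_{3} + v_{7} = v_{1} + v_{6} — sig = ⟨2 | 1 1⟩
  P={3,9}:  v_{3} + v_{9} = v_{5} + v_{6} + v_{8} — sig = ⟨2 | 1 1 1⟩
  P={3,4}:  v_{3} + v_{4} = v_{1} + v_{5} + 2·v_{8} — sig = ⟨2 | 1 1 2⟩
  P={2,3}:  v_{2} + v_{3} = 2·v_{5} + 2·v_{6} + v_{8} — sig = ⟨2 | 1 2 2⟩
  P={5,7,8}:  v_{5} + v_{7} + v_{8} = 0 — sig = ⟨3 | 0⟩
  P={2,4,7}:  v_{2} + v_{4} + v_{7} = v_{9} — sig = ⟨3 | 1⟩
  P={5,6,9}:  v_{5} + v_{6} + v_{9} = v_{2} — sig = ⟨3 | 1⟩
  P={2,7,8}:  v_{2} + v_{7} + v_{8} = v_{6} + v_{9} — sig = ⟨3 | 1 1⟩
  P={5,8,9}:  v_{5} + v_{8} + v_{9} = v_{2} + v_{4} — sig = ⟨3 | 1 1⟩
  P={1,5,6,8}:  v_{1} + v_{5} + v_{6} + v_{8} = v_{3} — sig = ⟨4 | 1⟩

so the primitive-relation signature multiset is
{ ⟨2 | 0⟩,  ⟨2 | 1⟩,  ⟨2 | 1 1⟩ ×2,  ⟨2 | 1 1 1⟩,  ⟨2 | 1 1 2⟩,  ⟨2 | 1 2 2⟩,  ⟨3 | 0⟩,  ⟨3 | 1⟩ ×2,  ⟨3 | 1 1⟩ ×2,  ⟨4 | 1⟩ }


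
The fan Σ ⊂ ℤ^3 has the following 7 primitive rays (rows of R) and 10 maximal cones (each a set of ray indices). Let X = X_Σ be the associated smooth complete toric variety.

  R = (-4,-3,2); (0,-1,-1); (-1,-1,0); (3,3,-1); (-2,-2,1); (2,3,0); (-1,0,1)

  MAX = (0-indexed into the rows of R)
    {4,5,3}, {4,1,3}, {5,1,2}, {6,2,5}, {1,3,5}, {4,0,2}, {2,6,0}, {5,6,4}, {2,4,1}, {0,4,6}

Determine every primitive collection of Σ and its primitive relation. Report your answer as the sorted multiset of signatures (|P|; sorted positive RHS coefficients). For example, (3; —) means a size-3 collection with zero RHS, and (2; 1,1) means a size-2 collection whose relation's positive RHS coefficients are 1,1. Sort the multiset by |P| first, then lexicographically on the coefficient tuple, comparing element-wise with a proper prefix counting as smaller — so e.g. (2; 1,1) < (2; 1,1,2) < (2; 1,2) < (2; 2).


Minimal non-faces — 9 found among 7 rays, 10 max cones:

  P={0,3}:  v_{0} + v_{3} = v_{6}  ⇒ sig = (2; 1)
  P={1,6}:  v_{1} + v_{6} = v_{2}  ⇒ sig = (2; 1)
  P={3,6}:  v_{3} + v_{6} = v_{5}  ⇒ sig = (2; 1)
  P={2,3}:  v_{2} + v_{3} = v_{1} + v_{5}  ⇒ sig = (2; 1,1)
  P={0,1}:  v_{0} + v_{1} = 2·v_{2} + v_{4}  ⇒ sig = (2; 1,2)
  P={0,5}:  v_{0} + v_{5} = 2·v_{6}  ⇒ sig = (2; 2)
  P={1,4,5}:  v_{1} + v_{4} + v_{5} = 0  ⇒ sig = (3; —)
  P={2,4,5}:  v_{2} + v_{4} + v_{5} = v_{6}  ⇒ sig = (3; 1)
  P={2,4,6}:  v_{2} + v_{4} + v_{6} = v_{0}  ⇒ sig = (3; 1)

so the primitive-relation signature multiset is
[(2; 1), (2; 1), (2; 1), (2; 1,1), (2; 1,2), (2; 2), (3; —), (3; 1), (3; 1)]


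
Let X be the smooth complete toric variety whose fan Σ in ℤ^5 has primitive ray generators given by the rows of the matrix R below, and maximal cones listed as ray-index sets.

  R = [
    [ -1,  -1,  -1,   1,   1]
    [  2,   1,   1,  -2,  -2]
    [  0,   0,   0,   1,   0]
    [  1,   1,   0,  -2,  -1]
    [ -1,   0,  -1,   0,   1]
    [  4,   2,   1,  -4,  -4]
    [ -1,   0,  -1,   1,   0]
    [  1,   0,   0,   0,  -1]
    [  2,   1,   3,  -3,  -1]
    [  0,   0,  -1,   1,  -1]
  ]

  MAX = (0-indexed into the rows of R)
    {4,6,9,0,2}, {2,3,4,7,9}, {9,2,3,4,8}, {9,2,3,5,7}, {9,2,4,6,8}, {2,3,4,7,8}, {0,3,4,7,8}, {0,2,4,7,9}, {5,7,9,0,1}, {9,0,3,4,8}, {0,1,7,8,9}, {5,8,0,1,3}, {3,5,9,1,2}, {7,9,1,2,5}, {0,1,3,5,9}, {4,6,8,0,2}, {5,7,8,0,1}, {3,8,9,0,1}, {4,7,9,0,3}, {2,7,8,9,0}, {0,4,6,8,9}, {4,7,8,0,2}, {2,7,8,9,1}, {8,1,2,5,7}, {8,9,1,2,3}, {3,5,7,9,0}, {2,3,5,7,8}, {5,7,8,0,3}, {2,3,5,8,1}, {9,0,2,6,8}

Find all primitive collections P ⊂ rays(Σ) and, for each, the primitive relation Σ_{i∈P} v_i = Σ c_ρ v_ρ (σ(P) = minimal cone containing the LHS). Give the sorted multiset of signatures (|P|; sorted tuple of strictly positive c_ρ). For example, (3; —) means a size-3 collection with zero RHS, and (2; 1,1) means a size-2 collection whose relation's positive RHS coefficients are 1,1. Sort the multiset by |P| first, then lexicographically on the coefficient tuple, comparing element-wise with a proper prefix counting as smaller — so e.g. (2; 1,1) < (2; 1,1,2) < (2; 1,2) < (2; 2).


14 collections generate NE(X_Σ); each relation:

  • {1,4}:  v_{1} + v_{4} = v_{3}  →  sig = (2; 1)
  • {6,7}:  v_{6} + v_{7} = v_{9}  →  sig = (2; 1)
  • {5,6}:  v_{5} + v_{6} = v_{1} + v_{3} + v_{9}  →  sig = (2; 1,1,1)
  • {1,6}:  v_{1} + v_{6} = v_{4} + v_{8} + 2·v_{9}  →  sig = (2; 1,1,2)
  • {4,5}:  v_{4} + v_{5} = 2·v_{3} + v_{7}  →  sig = (2; 1,2)
  • {3,6}:  v_{3} + v_{6} = 2·v_{4} + v_{8} + 2·v_{9}  →  sig = (2; 1,2,2)
  • {0,1,2}:  v_{0} + v_{1} + v_{2} = v_{7}  →  sig = (3; 1)
  • {1,3,7}:  v_{1} + v_{3} + v_{7} = v_{5}  →  sig = (3; 1)
  • {0,2,3}:  v_{0} + v_{2} + v_{3} = v_{4} + v_{7}  →  sig = (3; 1,1)
  • {0,2,5}:  v_{0} + v_{2} + v_{5} = v_{3} + 2·v_{7}  →  sig = (3; 1,2)
  • {5,8,9}:  v_{5} + v_{8} + v_{9} = 3·v_{1}  →  sig = (3; 3)
  • {4,7,8,9}:  v_{4} + v_{7} + v_{8} + v_{9} = v_{1}  →  sig = (4; 1)
  • {3,7,8,9}:  v_{3} + v_{7} + v_{8} + v_{9} = 2·v_{1}  →  sig = (4; 2)
  • {0,2,4,8,9}:  v_{0} + v_{2} + v_{4} + v_{8} + v_{9} = 0  →  sig = (5; —)

Signatures (|P|; sorted positive RHS coefficients), sorted:
    |P|=2: 6 collections, coeffs (1), (1), (1,1,1), (1,1,2), (1,2), (1,2,2)
    |P|=3: 5 collections, coeffs (1), (1), (1,1), (1,2), (3)
    |P|=4: 2 collections, coeffs (1), (2)
    |P|=5: 1 collection, coeffs ()


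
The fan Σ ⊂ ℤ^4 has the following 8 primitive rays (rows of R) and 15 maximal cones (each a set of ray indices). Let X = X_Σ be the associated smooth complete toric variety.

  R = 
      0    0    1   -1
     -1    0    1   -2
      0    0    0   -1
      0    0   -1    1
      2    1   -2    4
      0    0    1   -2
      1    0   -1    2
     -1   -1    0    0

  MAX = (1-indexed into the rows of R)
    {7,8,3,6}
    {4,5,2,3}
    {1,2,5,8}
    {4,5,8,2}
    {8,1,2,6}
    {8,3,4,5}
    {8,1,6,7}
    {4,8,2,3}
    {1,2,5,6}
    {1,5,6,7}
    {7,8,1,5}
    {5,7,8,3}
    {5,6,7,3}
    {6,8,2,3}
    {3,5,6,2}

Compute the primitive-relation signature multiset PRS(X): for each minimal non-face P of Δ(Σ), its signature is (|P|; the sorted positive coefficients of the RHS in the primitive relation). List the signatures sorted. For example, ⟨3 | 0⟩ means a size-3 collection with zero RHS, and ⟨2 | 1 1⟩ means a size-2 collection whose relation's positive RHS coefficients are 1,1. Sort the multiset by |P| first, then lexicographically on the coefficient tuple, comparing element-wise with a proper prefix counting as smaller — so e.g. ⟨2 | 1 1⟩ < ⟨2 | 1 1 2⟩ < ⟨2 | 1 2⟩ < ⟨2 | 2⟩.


7 collections generate NE(X_Σ); each relation:

  • {1,4}:  v_{1} + v_{4} = 0  ⟹  sig = ⟨2 | 0⟩
  • {2,7}:  v_{2} + v_{7} = 0  ⟹  sig = ⟨2 | 0⟩
  • {1,3}:  v_{1} + v_{3} = v_{6}  ⟹  sig = ⟨2 | 1⟩
  • {4,6}:  v_{4} + v_{6} = v_{3}  ⟹  sig = ⟨2 | 1⟩
  • {4,7}:  v_{4} + v_{7} = v_{3} + v_{5} + v_{8}  ⟹  sig = ⟨2 | 1 1 1⟩
  • {5,6,8}:  v_{5} + v_{6} + v_{8} = v_{7}  ⟹  sig = ⟨3 | 1⟩
  • {2,3,5,8}:  v_{2} + v_{3} + v_{5} + v_{8} = v_{4}  ⟹  sig = ⟨4 | 1⟩

Hence PRS(X_Σ) =
{ ⟨2 | 0⟩ ×2,  ⟨2 | 1⟩ ×2,  ⟨2 | 1 1 1⟩,  ⟨3 | 1⟩,  ⟨4 | 1⟩ }


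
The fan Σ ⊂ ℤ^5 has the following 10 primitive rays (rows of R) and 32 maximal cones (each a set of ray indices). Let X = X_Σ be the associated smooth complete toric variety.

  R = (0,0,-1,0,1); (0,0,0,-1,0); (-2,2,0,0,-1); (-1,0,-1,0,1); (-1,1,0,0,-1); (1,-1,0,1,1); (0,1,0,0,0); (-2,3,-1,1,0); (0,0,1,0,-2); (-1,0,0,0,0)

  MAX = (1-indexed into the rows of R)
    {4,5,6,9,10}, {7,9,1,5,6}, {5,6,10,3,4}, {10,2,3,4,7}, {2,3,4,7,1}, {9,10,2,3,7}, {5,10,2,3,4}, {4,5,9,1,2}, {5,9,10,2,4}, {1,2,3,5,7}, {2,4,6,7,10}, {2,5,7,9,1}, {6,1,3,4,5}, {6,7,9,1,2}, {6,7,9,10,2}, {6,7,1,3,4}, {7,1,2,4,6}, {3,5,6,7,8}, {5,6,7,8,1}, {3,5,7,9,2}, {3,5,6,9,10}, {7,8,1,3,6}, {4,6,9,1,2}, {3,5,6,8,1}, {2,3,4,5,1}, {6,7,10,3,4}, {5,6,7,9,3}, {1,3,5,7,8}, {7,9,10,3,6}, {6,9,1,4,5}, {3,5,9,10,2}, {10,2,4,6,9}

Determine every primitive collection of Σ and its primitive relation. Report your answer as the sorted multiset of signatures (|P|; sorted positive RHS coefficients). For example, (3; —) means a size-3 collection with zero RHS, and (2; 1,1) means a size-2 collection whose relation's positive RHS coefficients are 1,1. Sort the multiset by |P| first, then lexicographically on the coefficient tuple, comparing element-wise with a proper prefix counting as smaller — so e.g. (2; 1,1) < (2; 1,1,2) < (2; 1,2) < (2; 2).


13 collections generate NE(X_Σ); each relation:

  {1,10}:  v_{1} + v_{10} = v_{4}  →  sig = (2; 1)
  {2,8}:  v_{2} + v_{8} = v_{1} + v_{3} + v_{7}  →  sig = (2; 1,1,1)
  {8,10}:  v_{8} + v_{10} = v_{1} + 2·v_{3} + v_{6}  →  sig = (2; 1,1,2)
  {8,9}:  v_{8} + v_{9} = 3·v_{5} + v_{6} + v_{7}  →  sig = (2; 1,1,3)
  {4,8}:  v_{4} + v_{8} = 2·v_{1} + 2·v_{3} + v_{6}  →  sig = (2; 1,2,2)
  {2,5,6}:  v_{2} + v_{5} + v_{6} = 0  →  sig = (3; —)
  {4,7,9}:  v_{4} + v_{7} + v_{9} = v_{5}  →  sig = (3; 1)
  {5,7,10}:  v_{5} + v_{7} + v_{10} = v_{3}  →  sig = (3; 1)
  {2,3,6}:  v_{2} + v_{3} + v_{6} = v_{7} + v_{10}  →  sig = (3; 1,1)
  {4,5,7}:  v_{4} + v_{5} + v_{7} = v_{1} + v_{3}  →  sig = (3; 1,1)
  {3,4,9}:  v_{3} + v_{4} + v_{9} = 2·v_{5} + v_{10}  →  sig = (3; 1,2)
  {1,3,9}:  v_{1} + v_{3} + v_{9} = 2·v_{5}  →  sig = (3; 2)
  {1,3,5,6,7}:  v_{1} + v_{3} + v_{5} + v_{6} + v_{7} = v_{8}  →  sig = (5; 1)

Hence PRS(X_Σ) =
    |P|=2: 5 collections, coeffs (1), (1,1,1), (1,1,2), (1,1,3), (1,2,2)
    |P|=3: 7 collections, coeffs (), (1), (1), (1,1), (1,1), (1,2), (2)
    |P|=5: 1 collection, coeffs (1)


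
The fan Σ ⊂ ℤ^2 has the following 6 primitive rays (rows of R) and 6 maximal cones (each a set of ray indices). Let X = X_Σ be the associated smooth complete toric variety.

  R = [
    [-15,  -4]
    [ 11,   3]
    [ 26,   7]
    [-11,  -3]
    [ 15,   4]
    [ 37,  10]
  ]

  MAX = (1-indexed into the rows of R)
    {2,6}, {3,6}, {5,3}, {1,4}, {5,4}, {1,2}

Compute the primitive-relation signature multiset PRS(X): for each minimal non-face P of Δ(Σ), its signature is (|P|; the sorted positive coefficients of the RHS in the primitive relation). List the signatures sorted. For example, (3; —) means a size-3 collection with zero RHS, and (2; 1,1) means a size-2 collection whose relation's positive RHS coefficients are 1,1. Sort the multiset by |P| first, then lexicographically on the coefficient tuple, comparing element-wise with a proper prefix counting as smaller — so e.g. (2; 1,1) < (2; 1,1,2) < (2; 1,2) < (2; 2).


9 collections generate NE(X_Σ); each relation:

  {1,5}:  v_{1} + v_{5} = 0 — sig = (2; —)
  {2,4}:  v_{2} + v_{4} = 0 — sig = (2; —)
  {1,3}:  v_{1} + v_{3} = v_{2} — sig = (2; 1)
  {2,3}:  v_{2} + v_{3} = v_{6} — sig = (2; 1)
  {2,5}:  v_{2} + v_{5} = v_{3} — sig = (2; 1)
  {3,4}:  v_{3} + v_{4} = v_{5} — sig = (2; 1)
  {4,6}:  v_{4} + v_{6} = v_{3} — sig = (2; 1)
  {1,6}:  v_{1} + v_{6} = 2·v_{2} — sig = (2; 2)
  {5,6}:  v_{5} + v_{6} = 2·v_{3} — sig = (2; 2)

Sorted signature multiset PRS(X):
[(2; —), (2; —), (2; 1), (2; 1), (2; 1), (2; 1), (2; 1), (2; 2), (2; 2)]


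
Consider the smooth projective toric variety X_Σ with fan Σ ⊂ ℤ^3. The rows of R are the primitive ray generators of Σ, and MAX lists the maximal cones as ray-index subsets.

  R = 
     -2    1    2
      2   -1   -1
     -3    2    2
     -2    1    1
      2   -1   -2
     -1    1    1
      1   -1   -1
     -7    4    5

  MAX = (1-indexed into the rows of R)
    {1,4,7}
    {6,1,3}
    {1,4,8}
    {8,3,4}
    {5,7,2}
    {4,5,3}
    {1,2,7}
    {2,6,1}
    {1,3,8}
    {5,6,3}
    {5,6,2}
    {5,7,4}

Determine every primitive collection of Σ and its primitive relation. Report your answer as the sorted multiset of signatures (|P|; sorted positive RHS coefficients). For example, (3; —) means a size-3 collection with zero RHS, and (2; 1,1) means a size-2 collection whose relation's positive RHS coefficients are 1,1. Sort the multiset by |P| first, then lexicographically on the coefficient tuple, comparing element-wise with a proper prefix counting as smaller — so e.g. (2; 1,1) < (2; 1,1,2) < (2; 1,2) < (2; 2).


Σ has 11 primitive collections:

  P = {1,5}:  v_{1} + v_{5} = 0  ⟹  sig = (2; —)
  P = {2,4}:  v_{2} + v_{4} = 0  ⟹  sig = (2; —)
  P = {6,7}:  v_{6} + v_{7} = 0  ⟹  sig = (2; —)
  P = {2,3}:  v_{2} + v_{3} = v_{6}  ⟹  sig = (2; 1)
  P = {3,7}:  v_{3} + v_{7} = v_{4}  ⟹  sig = (2; 1)
  P = {4,6}:  v_{4} + v_{6} = v_{3}  ⟹  sig = (2; 1)
  P = {2,8}:  v_{2} + v_{8} = v_{1} + v_{3}  ⟹  sig = (2; 1,1)
  P = {5,8}:  v_{5} + v_{8} = v_{3} + v_{4}  ⟹  sig = (2; 1,1)
  P = {6,8}:  v_{6} + v_{8} = v_{1} + 2·v_{3}  ⟹  sig = (2; 1,2)
  P = {7,8}:  v_{7} + v_{8} = v_{1} + 2·v_{4}  ⟹  sig = (2; 1,2)
  P = {1,3,4}:  v_{1} + v_{3} + v_{4} = v_{8}  ⟹  sig = (3; 1)

Hence PRS(X_Σ) =
[(2; —), (2; —), (2; —), (2; 1), (2; 1), (2; 1), (2; 1,1), (2; 1,1), (2; 1,2), (2; 1,2), (3; 1)]


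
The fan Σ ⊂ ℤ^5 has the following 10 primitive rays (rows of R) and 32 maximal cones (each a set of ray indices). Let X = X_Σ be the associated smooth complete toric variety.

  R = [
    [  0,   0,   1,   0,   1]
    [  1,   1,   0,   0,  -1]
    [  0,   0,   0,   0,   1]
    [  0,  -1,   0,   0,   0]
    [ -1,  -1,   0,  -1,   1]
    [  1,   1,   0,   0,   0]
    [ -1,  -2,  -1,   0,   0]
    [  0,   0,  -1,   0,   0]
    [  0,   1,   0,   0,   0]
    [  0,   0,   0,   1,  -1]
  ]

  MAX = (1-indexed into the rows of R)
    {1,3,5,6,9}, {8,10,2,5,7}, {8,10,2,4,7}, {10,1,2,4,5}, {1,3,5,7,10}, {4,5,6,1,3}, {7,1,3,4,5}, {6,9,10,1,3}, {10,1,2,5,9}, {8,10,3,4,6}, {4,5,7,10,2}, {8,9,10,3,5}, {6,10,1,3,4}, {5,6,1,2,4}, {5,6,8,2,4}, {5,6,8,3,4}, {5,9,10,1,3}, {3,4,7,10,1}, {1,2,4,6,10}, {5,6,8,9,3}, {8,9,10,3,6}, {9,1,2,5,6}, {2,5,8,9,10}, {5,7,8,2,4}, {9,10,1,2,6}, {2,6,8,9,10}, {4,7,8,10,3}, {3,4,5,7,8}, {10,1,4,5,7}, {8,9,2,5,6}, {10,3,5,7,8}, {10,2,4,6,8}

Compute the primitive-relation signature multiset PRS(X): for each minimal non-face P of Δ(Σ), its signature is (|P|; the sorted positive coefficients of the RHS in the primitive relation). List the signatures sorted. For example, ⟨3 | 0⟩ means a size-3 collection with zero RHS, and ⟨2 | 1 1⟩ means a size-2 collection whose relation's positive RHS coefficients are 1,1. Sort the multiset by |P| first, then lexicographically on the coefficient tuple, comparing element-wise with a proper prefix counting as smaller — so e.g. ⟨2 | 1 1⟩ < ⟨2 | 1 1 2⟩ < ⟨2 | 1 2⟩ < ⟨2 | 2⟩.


9 minimal non-faces of Δ(Σ) (on 10 rays):

  • {4,9}:  v_{4} + v_{9} = 0  so sig = ⟨2 | 0⟩
  • {1,8}:  v_{1} + v_{8} = v_{3}  so sig = ⟨2 | 1⟩
  • {2,3}:  v_{2} + v_{3} = v_{6}  so sig = ⟨2 | 1⟩
  • {6,7}:  v_{6} + v_{7} = v_{4} + v_{8}  so sig = ⟨2 | 1 1⟩
  • {7,9}:  v_{7} + v_{9} = v_{5} + v_{8} + v_{10}  so sig = ⟨2 | 1 1 1⟩
  • {5,6,10}:  v_{5} + v_{6} + v_{10} = 0  so sig = ⟨3 | 0⟩
  • {1,2,7}:  v_{1} + v_{2} + v_{7} = v_{4}  so sig = ⟨3 | 1⟩
  • {4,5,8,10}:  v_{4} + v_{5} + v_{8} + v_{10} = v_{7}  so sig = ⟨4 | 1⟩
  • {3,4,5,10}:  v_{3} + v_{4} + v_{5} + v_{10} = v_{1} + v_{7}  so sig = ⟨4 | 1 1⟩

Signatures (|P|; sorted positive RHS coefficients), sorted:
    |P|=2: 5 collections, coeffs (), (1), (1), (1,1), (1,1,1)
    |P|=3: 2 collections, coeffs (), (1)
    |P|=4: 2 collections, coeffs (1), (1,1)


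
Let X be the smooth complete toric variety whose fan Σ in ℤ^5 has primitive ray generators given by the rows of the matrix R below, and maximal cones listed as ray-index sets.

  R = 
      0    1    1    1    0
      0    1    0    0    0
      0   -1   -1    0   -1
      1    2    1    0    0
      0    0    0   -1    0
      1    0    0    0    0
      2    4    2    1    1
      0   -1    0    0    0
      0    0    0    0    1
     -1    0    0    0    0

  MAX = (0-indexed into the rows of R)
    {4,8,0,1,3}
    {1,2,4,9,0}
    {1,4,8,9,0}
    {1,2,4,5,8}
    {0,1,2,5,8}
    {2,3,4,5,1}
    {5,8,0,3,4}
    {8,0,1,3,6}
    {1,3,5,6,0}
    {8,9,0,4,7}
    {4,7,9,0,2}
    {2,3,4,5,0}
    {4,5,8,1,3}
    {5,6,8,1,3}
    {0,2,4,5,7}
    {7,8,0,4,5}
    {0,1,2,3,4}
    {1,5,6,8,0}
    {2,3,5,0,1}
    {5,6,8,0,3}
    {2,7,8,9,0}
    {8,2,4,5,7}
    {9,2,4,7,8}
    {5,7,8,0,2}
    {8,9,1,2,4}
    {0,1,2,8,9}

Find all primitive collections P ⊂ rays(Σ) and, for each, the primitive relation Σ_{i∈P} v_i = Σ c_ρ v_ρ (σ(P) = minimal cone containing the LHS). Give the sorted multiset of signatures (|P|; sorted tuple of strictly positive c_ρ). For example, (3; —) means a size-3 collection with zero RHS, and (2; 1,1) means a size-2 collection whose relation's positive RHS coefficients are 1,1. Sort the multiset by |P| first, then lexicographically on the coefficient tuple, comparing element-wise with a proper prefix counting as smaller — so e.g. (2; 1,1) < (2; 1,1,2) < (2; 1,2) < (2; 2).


Δ(Σ) — 10 vertices, 12 min non-faces:

  P = {1,7}:  v_{1} + v_{7} = 0  so sig = (2; —)
  P = {5,9}:  v_{5} + v_{9} = 0  so sig = (2; —)
  P = {3,7}:  v_{3} + v_{7} = v_{0} + v_{4} + v_{5}  so sig = (2; 1,1,1)
  P = {3,9}:  v_{3} + v_{9} = v_{0} + v_{1} + v_{4}  so sig = (2; 1,1,1)
  P = {6,7}:  v_{6} + v_{7} = v_{0} + v_{3} + v_{5} + v_{8}  so sig = (2; 1,1,1,1)
  P = {6,9}:  v_{6} + v_{9} = v_{0} + v_{1} + v_{3} + v_{8}  so sig = (2; 1,1,1,1)
  P = {4,6}:  v_{4} + v_{6} = 2·v_{3} + v_{8}  so sig = (2; 1,2)
  P = {2,6}:  v_{2} + v_{6} = v_{0} + 2·v_{1} + 2·v_{5}  so sig = (2; 1,2,2)
  P = {2,3,8}:  v_{2} + v_{3} + v_{8} = v_{1} + v_{5}  so sig = (3; 1,1)
  P = {0,2,4,8}:  v_{0} + v_{2} + v_{4} + v_{8} = 0  so sig = (4; —)
  P = {0,1,4,5}:  v_{0} + v_{1} + v_{4} + v_{5} = v_{3}  so sig = (4; 1)
  P = {0,1,3,5,8}:  v_{0} + v_{1} + v_{3} + v_{5} + v_{8} = v_{6}  so sig = (5; 1)

Hence PRS(X_Σ) =
{ (2; —) ×2,  (2; 1,1,1) ×2,  (2; 1,1,1,1) ×2,  (2; 1,2),  (2; 1,2,2),  (3; 1,1),  (4; —),  (4; 1),  (5; 1) }


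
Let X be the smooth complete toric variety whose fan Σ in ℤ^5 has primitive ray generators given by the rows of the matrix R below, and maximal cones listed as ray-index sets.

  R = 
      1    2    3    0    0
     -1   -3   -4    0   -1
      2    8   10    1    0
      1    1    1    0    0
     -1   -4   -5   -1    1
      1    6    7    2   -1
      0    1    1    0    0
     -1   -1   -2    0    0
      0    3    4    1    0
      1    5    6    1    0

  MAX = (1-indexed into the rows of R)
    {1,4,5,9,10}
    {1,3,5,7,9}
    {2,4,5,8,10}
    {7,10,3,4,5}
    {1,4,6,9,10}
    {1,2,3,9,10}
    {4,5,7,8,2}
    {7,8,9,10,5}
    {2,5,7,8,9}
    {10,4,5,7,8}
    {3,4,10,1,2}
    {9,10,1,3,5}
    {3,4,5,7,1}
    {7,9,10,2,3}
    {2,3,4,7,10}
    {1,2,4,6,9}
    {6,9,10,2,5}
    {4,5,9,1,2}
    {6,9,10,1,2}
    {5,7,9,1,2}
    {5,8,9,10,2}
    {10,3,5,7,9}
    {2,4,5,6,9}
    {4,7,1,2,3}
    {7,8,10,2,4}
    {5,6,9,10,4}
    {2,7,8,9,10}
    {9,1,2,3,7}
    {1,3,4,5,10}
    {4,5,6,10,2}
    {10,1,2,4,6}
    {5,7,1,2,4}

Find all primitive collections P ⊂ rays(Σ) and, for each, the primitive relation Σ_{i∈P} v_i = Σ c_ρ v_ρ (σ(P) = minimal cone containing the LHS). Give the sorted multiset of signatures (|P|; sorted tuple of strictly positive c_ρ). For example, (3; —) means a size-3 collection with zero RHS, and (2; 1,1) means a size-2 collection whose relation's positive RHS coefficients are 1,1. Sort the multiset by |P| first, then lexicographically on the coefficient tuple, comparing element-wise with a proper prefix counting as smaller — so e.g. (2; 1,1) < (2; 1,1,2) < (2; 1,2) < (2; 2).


Primitive collections (14):

  {1,8}:  v_{1} + v_{8} = v_{7}  ⟹  sig = (2; 1)
  {3,6}:  v_{3} + v_{6} = v_{1} + v_{2} + 3·v_{10}  ⟹  sig = (2; 1,1,3)
  {3,8}:  v_{3} + v_{8} = 2·v_{7} + v_{10}  ⟹  sig = (2; 1,2)
  {6,7}:  v_{6} + v_{7} = v_{2} + 2·v_{10}  ⟹  sig = (2; 1,2)
  {6,8}:  v_{6} + v_{8} = 2·v_{2} + v_{5} + 3·v_{10}  ⟹  sig = (2; 1,2,3)
  {1,7,10}:  v_{1} + v_{7} + v_{10} = v_{3}  ⟹  sig = (3; 1)
  {2,3,5}:  v_{2} + v_{3} + v_{5} = v_{7}  ⟹  sig = (3; 1)
  {4,7,9}:  v_{4} + v_{7} + v_{9} = v_{10}  ⟹  sig = (3; 1)
  {1,5,6}:  v_{1} + v_{5} + v_{6} = v_{4} + v_{9}  ⟹  sig = (3; 1,1)
  {4,8,9}:  v_{4} + v_{8} + v_{9} = v_{2} + v_{5} + 2·v_{10}  ⟹  sig = (3; 1,1,2)
  {3,4,9}:  v_{3} + v_{4} + v_{9} = v_{1} + 2·v_{10}  ⟹  sig = (3; 1,2)
  {1,2,5,10}:  v_{1} + v_{2} + v_{5} + v_{10} = 0  ⟹  sig = (4; —)
  {2,4,9,10}:  v_{2} + v_{4} + v_{9} + v_{10} = v_{6}  ⟹  sig = (4; 1)
  {2,5,7,10}:  v_{2} + v_{5} + v_{7} + v_{10} = v_{8}  ⟹  sig = (4; 1)

Signatures (|P|; sorted positive RHS coefficients), sorted:
{ (2; 1),  (2; 1,1,3),  (2; 1,2) ×2,  (2; 1,2,3),  (3; 1) ×3,  (3; 1,1),  (3; 1,1,2),  (3; 1,2),  (4; —),  (4; 1) ×2 }


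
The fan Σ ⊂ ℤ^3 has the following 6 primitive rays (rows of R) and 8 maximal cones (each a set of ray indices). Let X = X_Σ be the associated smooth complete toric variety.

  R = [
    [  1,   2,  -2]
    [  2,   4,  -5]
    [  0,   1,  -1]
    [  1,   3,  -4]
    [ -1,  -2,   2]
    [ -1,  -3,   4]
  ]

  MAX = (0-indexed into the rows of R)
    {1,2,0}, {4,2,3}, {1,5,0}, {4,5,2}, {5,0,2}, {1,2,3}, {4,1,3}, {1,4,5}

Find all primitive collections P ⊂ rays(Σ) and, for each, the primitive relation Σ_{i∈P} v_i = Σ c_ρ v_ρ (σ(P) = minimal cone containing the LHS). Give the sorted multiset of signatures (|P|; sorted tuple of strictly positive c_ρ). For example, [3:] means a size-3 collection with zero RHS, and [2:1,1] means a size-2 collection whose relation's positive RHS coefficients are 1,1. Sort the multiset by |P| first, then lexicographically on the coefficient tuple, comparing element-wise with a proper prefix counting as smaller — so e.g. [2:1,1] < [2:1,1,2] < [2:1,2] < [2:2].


5 collections generate NE(X_Σ); each relation:

  P={0,4}:  v_{0} + v_{4} = 0 ; sig = [2:]
  P={3,5}:  v_{3} + v_{5} = 0 ; sig = [2:]
  P={0,3}:  v_{0} + v_{3} = v_{1} + v_{2} ; sig = [2:1,1]
  P={1,2,4}:  v_{1} + v_{2} + v_{4} = v_{3} ; sig = [3:1]
  P={1,2,5}:  v_{1} + v_{2} + v_{5} = v_{0} ; sig = [3:1]

Hence PRS(X_Σ) =
    [2:]
    [2:]
    [2:1,1]
    [3:1]
    [3:1]


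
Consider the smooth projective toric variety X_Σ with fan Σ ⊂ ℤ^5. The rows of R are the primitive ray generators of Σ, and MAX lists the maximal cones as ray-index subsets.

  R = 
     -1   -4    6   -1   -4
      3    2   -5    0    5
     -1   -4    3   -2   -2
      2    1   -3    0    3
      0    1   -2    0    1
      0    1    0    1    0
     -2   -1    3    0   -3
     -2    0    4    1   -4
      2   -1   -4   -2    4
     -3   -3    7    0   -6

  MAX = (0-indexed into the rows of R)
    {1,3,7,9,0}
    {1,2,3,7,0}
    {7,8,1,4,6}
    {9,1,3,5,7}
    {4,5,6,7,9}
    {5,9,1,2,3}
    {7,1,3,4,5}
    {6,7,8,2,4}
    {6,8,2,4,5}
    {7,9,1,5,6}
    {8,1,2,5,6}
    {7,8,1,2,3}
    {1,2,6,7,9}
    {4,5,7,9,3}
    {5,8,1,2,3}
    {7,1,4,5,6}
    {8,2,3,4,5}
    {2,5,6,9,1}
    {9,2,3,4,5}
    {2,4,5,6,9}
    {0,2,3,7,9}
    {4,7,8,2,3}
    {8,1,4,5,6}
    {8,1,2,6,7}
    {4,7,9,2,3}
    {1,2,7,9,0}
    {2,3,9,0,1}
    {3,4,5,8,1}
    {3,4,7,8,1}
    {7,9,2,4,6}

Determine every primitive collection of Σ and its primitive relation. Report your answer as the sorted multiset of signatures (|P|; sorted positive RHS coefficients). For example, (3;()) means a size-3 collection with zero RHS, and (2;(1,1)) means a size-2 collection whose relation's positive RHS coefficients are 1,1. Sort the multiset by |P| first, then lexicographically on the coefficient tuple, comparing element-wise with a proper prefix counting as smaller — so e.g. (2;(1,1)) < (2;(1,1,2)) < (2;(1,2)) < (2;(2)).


11 minimal non-faces of Δ(Σ) (on 10 rays):

  P={3,6}:  v_{3} + v_{6} = 0  ⇒ sig = (2;())
  P={8,9}:  v_{8} + v_{9} = v_{2}  ⇒ sig = (2;(1))
  P={0,4}:  v_{0} + v_{4} = v_{2} + v_{3} + v_{7}  ⇒ sig = (2;(1,1,1))
  P={0,6}:  v_{0} + v_{6} = v_{1} + v_{2} + v_{7} + v_{9}  ⇒ sig = (2;(1,1,1,1))
  P={0,8}:  v_{0} + v_{8} = v_{1} + 2·v_{2} + v_{3} + v_{7}  ⇒ sig = (2;(1,1,1,2))
  P={0,5}:  v_{0} + v_{5} = v_{1} + v_{3} + 2·v_{9}  ⇒ sig = (2;(1,1,2))
  P={1,4,9}:  v_{1} + v_{4} + v_{9} = 0  ⇒ sig = (3;())
  P={5,7,8}:  v_{5} + v_{7} + v_{8} = 0  ⇒ sig = (3;())
  P={1,2,4}:  v_{1} + v_{2} + v_{4} = v_{8}  ⇒ sig = (3;(1))
  P={2,5,7}:  v_{2} + v_{5} + v_{7} = v_{9}  ⇒ sig = (3;(1))
  P={1,2,3,7,9}:  v_{1} + v_{2} + v_{3} + v_{7} + v_{9} = v_{0}  ⇒ sig = (5;(1))

Sorted signature multiset PRS(X):
    (2;())
    (2;(1))
    (2;(1,1,1))
    (2;(1,1,1,1))
    (2;(1,1,1,2))
    (2;(1,1,2))
    (3;())
    (3;())
    (3;(1))
    (3;(1))
    (5;(1))


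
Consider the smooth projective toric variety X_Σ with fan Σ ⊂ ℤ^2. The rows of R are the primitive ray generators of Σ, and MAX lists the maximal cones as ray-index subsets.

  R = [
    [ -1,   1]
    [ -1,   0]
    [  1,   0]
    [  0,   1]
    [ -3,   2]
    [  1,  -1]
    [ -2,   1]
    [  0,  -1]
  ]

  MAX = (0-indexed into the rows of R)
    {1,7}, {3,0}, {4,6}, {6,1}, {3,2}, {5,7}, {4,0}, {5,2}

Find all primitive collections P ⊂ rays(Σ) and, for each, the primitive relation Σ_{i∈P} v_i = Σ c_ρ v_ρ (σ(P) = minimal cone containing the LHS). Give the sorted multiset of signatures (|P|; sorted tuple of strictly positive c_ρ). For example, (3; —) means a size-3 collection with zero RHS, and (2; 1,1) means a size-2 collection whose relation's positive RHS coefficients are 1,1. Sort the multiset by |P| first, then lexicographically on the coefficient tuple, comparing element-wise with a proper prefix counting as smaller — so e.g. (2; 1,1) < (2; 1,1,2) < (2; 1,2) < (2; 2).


Primitive collections (20):

  P = {0,5}:  v_{0} + v_{5} = 0  so sig = (2; —)
  P = {1,2}:  v_{1} + v_{2} = 0  so sig = (2; —)
  P = {3,7}:  v_{3} + v_{7} = 0  so sig = (2; —)
  P = {0,1}:  v_{0} + v_{1} = v_{6}  so sig = (2; 1)
  P = {0,2}:  v_{0} + v_{2} = v_{3}  so sig = (2; 1)
  P = {0,6}:  v_{0} + v_{6} = v_{4}  so sig = (2; 1)
  P = {0,7}:  v_{0} + v_{7} = v_{1}  so sig = (2; 1)
  P = {1,3}:  v_{1} + v_{3} = v_{0}  so sig = (2; 1)
  P = {1,5}:  v_{1} + v_{5} = v_{7}  so sig = (2; 1)
  P = {2,6}:  v_{2} + v_{6} = v_{0}  so sig = (2; 1)
  P = {2,7}:  v_{2} + v_{7} = v_{5}  so sig = (2; 1)
  P = {3,5}:  v_{3} + v_{5} = v_{2}  so sig = (2; 1)
  P = {4,5}:  v_{4} + v_{5} = v_{6}  so sig = (2; 1)
  P = {5,6}:  v_{5} + v_{6} = v_{1}  so sig = (2; 1)
  P = {4,7}:  v_{4} + v_{7} = v_{1} + v_{6}  so sig = (2; 1,1)
  P = {1,4}:  v_{1} + v_{4} = 2·v_{6}  so sig = (2; 2)
  P = {2,4}:  v_{2} + v_{4} = 2·v_{0}  so sig = (2; 2)
  P = {3,6}:  v_{3} + v_{6} = 2·v_{0}  so sig = (2; 2)
  P = {6,7}:  v_{6} + v_{7} = 2·v_{1}  so sig = (2; 2)
  P = {3,4}:  v_{3} + v_{4} = 3·v_{0}  so sig = (2; 3)

Signatures (|P|; sorted positive RHS coefficients), sorted:
{ (2; —) ×3,  (2; 1) ×11,  (2; 1,1),  (2; 2) ×4,  (2; 3) }
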